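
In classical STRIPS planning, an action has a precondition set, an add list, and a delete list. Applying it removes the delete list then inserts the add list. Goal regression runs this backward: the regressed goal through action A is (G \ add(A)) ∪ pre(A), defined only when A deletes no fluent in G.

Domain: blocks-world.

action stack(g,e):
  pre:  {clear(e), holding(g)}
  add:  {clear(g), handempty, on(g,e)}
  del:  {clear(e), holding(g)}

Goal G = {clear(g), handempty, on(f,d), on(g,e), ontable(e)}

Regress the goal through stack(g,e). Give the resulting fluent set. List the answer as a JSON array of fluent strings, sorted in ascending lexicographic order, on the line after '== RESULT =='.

Compute (G \ add) ∪ pre:
  G ∩ del = {}  (empty — regression defined)
  G \ add = {clear(g), handempty, on(f,d), on(g,e), ontable(e)} \ {clear(g), handempty, on(g,e)} = {on(f,d), ontable(e)}
  ∪ pre   = {on(f,d), ontable(e)} ∪ {clear(e), holding(g)}
          = {clear(e), holding(g), on(f,d), ontable(e)}

== RESULT ==
["clear(e)", "holding(g)", "on(f,d)", "ontable(e)"]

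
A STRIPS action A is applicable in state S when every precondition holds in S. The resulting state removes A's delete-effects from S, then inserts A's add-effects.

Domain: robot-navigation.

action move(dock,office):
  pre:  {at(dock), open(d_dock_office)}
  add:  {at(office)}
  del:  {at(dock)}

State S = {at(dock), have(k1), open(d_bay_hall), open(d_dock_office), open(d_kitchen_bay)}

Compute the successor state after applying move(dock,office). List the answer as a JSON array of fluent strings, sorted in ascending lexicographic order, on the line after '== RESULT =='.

Progress:
  pre ⊆ S: {at(dock), open(d_dock_office)} ⊆ S  — applicable
  S \ del = {have(k1), open(d_bay_hall), open(d_dock_office), open(d_kitchen_bay)}
  ∪ add   = {at(office), have(k1), open(d_bay_hall), open(d_dock_office), open(d_kitchen_bay)}

== RESULT ==
["at(office)", "have(k1)", "open(d_bay_hall)", "open(d_dock_office)", "open(d_kitchen_bay)"]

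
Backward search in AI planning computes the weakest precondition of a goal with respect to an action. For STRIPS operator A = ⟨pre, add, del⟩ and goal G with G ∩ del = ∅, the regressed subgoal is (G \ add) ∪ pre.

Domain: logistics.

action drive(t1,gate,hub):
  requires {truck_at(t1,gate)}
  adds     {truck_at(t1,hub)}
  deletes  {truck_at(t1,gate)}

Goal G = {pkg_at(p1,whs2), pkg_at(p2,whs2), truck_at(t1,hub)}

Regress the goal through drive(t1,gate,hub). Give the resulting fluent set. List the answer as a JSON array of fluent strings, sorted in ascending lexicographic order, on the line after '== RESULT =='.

Compute (G \ add) ∪ pre:
  G ∩ del = {}  (empty — regression defined)
  G \ add = {pkg_at(p1,whs2), pkg_at(p2,whs2), truck_at(t1,hub)} \ {truck_at(t1,hub)} = {pkg_at(p1,whs2), pkg_at(p2,whs2)}
  ∪ pre   = {pkg_at(p1,whs2), pkg_at(p2,whs2)} ∪ {truck_at(t1,gate)}
          = {pkg_at(p1,whs2), pkg_at(p2,whs2), truck_at(t1,gate)}

== RESULT ==
["pkg_at(p1,whs2)", "pkg_at(p2,whs2)", "truck_at(t1,gate)"]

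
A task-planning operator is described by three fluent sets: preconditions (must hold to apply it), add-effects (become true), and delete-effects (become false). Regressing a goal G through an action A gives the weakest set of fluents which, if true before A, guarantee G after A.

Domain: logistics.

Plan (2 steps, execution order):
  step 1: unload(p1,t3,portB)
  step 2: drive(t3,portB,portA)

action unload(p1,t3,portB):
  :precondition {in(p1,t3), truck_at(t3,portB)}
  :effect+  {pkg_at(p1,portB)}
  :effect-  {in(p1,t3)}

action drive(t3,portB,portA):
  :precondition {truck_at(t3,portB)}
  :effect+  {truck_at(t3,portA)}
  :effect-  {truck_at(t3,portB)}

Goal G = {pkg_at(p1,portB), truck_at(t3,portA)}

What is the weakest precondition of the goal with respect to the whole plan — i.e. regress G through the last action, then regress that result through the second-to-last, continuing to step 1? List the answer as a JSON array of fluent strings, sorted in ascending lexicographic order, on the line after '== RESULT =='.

Regress step by step:
  through step 2 (drive(t3,portB,portA)): drop {truck_at(t3,portA)}, keep {pkg_at(p1,portB)}, require {truck_at(t3,portB)}
    → {pkg_at(p1,portB), truck_at(t3,portB)}
  through step 1 (unload(p1,t3,portB)): drop {pkg_at(p1,portB)}, keep {truck_at(t3,portB)}, require {in(p1,t3), truck_at(t3,portB)}
    → {in(p1,t3), truck_at(t3,portB)}

== RESULT ==
["in(p1,t3)", "truck_at(t3,portB)"]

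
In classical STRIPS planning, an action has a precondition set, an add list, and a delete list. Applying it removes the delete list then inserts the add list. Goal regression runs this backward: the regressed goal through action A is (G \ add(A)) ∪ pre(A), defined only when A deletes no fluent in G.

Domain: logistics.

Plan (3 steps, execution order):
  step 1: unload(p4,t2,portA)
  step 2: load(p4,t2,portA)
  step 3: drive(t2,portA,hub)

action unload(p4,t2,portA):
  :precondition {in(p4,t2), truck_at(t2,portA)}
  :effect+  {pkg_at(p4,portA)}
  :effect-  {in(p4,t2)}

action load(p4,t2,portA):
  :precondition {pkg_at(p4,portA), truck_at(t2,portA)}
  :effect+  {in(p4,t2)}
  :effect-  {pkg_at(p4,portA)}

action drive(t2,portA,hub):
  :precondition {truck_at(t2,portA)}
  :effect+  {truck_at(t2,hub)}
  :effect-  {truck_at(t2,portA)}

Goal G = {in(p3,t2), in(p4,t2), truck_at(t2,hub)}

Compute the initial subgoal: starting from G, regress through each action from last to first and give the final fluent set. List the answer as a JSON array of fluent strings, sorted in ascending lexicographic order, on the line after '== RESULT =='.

Work backward from the goal:
  through step 3 (drive(t2,portA,hub)): drop {truck_at(t2,hub)}, keep {in(p3,t2), in(p4,t2)}, require {truck_at(t2,portA)}
    → {in(p3,t2), in(p4,t2), truck_at(t2,portA)}
  through step 2 (load(p4,t2,portA)): drop {in(p4,t2)}, keep {in(p3,t2), truck_at(t2,portA)}, require {pkg_at(p4,portA), truck_at(t2,portA)}
    → {in(p3,t2), pkg_at(p4,portA), truck_at(t2,portA)}
  through step 1 (unload(p4,t2,portA)): drop {pkg_at(p4,portA)}, keep {in(p3,t2), truck_at(t2,portA)}, require {in(p4,t2), truck_at(t2,portA)}
    → {in(p3,t2), in(p4,t2), truck_at(t2,portA)}

== RESULT ==
["in(p3,t2)", "in(p4,t2)", "truck_at(t2,portA)"]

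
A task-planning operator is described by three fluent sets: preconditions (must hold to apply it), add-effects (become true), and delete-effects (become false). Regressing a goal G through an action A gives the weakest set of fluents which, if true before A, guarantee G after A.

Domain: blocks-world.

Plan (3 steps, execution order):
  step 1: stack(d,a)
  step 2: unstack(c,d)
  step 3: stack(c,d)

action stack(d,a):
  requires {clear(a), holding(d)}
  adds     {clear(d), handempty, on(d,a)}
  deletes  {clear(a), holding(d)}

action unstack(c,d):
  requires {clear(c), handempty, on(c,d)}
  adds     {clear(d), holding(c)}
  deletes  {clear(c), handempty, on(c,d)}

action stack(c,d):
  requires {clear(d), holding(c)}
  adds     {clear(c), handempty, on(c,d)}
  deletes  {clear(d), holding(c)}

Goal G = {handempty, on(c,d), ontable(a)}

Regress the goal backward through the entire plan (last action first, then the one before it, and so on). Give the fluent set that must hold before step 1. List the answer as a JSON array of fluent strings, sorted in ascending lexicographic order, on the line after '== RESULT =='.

Work backward from the goal:
  through step 3 (stack(c,d)): drop {handempty, on(c,d)}, keep {ontable(a)}, require {clear(d), holding(c)}
    → {clear(d), holding(c), ontable(a)}
  through step 2 (unstack(c,d)): drop {clear(d), holding(c)}, keep {ontable(a)}, require {clear(c), handempty, on(c,d)}
    → {clear(c), handempty, on(c,d), ontable(a)}
  through step 1 (stack(d,a)): drop {handempty}, keep {clear(c), on(c,d), ontable(a)}, require {clear(a), holding(d)}
    → {clear(a), clear(c), holding(d), on(c,d), ontable(a)}

== RESULT ==
["clear(a)", "clear(c)", "holding(d)", "on(c,d)", "ontable(a)"]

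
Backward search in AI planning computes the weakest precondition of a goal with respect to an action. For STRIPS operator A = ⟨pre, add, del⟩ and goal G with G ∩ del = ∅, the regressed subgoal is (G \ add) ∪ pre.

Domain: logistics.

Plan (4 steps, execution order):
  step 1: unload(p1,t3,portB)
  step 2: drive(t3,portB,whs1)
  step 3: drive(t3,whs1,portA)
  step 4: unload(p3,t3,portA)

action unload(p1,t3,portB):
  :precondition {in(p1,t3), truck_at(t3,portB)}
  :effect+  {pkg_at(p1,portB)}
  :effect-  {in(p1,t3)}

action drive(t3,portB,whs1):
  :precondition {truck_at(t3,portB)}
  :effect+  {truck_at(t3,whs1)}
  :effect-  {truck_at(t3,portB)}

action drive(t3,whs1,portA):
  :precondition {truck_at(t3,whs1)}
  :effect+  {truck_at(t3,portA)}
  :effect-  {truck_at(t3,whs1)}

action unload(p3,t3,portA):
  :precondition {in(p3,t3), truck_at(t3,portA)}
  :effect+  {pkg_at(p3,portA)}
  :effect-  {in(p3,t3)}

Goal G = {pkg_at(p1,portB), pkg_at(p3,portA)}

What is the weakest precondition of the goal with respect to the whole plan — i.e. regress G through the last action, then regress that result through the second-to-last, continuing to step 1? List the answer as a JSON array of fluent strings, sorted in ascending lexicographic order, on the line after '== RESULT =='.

Work backward from the goal:
  through step 4 (unload(p3,t3,portA)): drop {pkg_at(p3,portA)}, keep {pkg_at(p1,portB)}, require {in(p3,t3), truck_at(t3,portA)}
    → {in(p3,t3), pkg_at(p1,portB), truck_at(t3,portA)}
  through step 3 (drive(t3,whs1,portA)): drop {truck_at(t3,portA)}, keep {in(p3,t3), pkg_at(p1,portB)}, require {truck_at(t3,whs1)}
    → {in(p3,t3), pkg_at(p1,portB), truck_at(t3,whs1)}
  through step 2 (drive(t3,portB,whs1)): drop {truck_at(t3,whs1)}, keep {in(p3,t3), pkg_at(p1,portB)}, require {truck_at(t3,portB)}
    → {in(p3,t3), pkg_at(p1,portB), truck_at(t3,portB)}
  through step 1 (unload(p1,t3,portB)): drop {pkg_at(p1,portB)}, keep {in(p3,t3), truck_at(t3,portB)}, require {in(p1,t3), truck_at(t3,portB)}
    → {in(p1,t3), in(p3,t3), truck_at(t3,portB)}

== RESULT ==
["in(p1,t3)", "in(p3,t3)", "truck_at(t3,portB)"]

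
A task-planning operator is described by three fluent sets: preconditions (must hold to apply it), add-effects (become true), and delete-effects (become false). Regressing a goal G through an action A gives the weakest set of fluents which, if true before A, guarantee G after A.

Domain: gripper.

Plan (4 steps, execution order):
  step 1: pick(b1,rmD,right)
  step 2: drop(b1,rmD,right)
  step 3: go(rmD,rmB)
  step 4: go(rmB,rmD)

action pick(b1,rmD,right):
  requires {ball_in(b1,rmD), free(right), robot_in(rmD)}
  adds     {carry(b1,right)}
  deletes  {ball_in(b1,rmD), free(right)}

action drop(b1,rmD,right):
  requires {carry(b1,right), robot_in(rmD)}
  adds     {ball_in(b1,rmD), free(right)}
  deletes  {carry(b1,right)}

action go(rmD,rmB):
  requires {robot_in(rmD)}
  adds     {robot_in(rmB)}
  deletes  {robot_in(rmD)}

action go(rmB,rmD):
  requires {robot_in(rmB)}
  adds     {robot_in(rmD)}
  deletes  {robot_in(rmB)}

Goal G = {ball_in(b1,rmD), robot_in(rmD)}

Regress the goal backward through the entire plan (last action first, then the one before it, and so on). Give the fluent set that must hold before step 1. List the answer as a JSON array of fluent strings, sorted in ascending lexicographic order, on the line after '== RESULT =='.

Regress step by step:
  through step 4 (go(rmB,rmD)): drop {robot_in(rmD)}, keep {ball_in(b1,rmD)}, require {robot_in(rmB)}
    → {ball_in(b1,rmD), robot_in(rmB)}
  through step 3 (go(rmD,rmB)): drop {robot_in(rmB)}, keep {ball_in(b1,rmD)}, require {robot_in(rmD)}
    → {ball_in(b1,rmD), robot_in(rmD)}
  through step 2 (drop(b1,rmD,right)): drop {ball_in(b1,rmD)}, keep {robot_in(rmD)}, require {carry(b1,right), robot_in(rmD)}
    → {carry(b1,right), robot_in(rmD)}
  through step 1 (pick(b1,rmD,right)): drop {carry(b1,right)}, keep {robot_in(rmD)}, require {ball_in(b1,rmD), free(right), robot_in(rmD)}
    → {ball_in(b1,rmD), free(right), robot_in(rmD)}

== RESULT ==
["ball_in(b1,rmD)", "free(right)", "robot_in(rmD)"]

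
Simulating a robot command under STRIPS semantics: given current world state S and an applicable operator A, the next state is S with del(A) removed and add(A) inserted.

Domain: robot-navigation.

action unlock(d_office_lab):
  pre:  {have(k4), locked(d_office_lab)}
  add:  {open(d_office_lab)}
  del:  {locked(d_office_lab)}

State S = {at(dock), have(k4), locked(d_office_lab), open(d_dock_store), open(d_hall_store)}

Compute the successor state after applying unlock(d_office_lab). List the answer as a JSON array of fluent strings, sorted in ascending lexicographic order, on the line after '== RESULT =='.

Compute (S \ del) ∪ add:
  pre ⊆ S: {have(k4), locked(d_office_lab)} ⊆ S  — applicable
  S \ del = {at(dock), have(k4), open(d_dock_store), open(d_hall_store)}
  ∪ add   = {at(dock), have(k4), open(d_dock_store), open(d_hall_store), open(d_office_lab)}

== RESULT ==
["at(dock)", "have(k4)", "open(d_dock_store)", "open(d_hall_store)", "open(d_office_lab)"]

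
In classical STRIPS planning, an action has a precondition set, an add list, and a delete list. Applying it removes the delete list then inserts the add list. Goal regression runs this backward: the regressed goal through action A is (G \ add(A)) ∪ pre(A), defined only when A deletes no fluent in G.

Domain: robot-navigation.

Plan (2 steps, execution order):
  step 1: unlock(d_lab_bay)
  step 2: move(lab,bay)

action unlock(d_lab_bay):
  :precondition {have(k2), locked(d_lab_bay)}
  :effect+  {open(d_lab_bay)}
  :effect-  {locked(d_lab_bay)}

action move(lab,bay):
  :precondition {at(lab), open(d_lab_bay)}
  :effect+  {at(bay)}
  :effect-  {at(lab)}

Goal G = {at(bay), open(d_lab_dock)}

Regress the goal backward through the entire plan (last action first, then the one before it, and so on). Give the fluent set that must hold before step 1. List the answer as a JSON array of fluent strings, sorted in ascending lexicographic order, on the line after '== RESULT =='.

Regress step by step:
  through step 2 (move(lab,bay)): drop {at(bay)}, keep {open(d_lab_dock)}, require {at(lab), open(d_lab_bay)}
    → {at(lab), open(d_lab_bay), open(d_lab_dock)}
  through step 1 (unlock(d_lab_bay)): drop {open(d_lab_bay)}, keep {at(lab), open(d_lab_dock)}, require {have(k2), locked(d_lab_bay)}
    → {at(lab), have(k2), locked(d_lab_bay), open(d_lab_dock)}

== RESULT ==
["at(lab)", "have(k2)", "locked(d_lab_bay)", "open(d_lab_dock)"]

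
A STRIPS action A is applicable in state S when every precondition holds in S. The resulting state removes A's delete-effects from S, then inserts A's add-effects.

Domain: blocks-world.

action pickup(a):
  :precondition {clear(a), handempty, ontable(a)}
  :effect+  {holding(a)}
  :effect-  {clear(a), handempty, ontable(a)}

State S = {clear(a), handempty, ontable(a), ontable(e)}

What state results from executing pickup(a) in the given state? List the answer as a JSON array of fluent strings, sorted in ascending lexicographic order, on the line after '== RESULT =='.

Progress:
  pre ⊆ S: {clear(a), handempty, ontable(a)} ⊆ S  — applicable
  S \ del = {ontable(e)}
  ∪ add   = {holding(a), ontable(e)}

== RESULT ==
["holding(a)", "ontable(e)"]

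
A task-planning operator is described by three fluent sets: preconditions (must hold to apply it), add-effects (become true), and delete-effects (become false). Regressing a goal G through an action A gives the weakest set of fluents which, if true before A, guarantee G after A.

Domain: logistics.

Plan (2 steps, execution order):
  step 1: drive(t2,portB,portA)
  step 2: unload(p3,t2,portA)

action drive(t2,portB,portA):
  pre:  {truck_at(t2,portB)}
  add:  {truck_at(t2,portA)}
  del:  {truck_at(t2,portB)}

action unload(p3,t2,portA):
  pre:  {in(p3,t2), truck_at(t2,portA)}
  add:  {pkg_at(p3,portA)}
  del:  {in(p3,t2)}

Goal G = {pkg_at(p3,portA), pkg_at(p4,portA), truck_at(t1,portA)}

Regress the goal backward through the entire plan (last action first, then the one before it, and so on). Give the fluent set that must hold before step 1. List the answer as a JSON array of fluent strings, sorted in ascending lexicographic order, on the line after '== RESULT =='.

Work backward from the goal:
  through step 2 (unload(p3,t2,portA)): drop {pkg_at(p3,portA)}, keep {pkg_at(p4,portA), truck_at(t1,portA)}, require {in(p3,t2), truck_at(t2,portA)}
    → {in(p3,t2), pkg_at(p4,portA), truck_at(t1,portA), truck_at(t2,portA)}
  through step 1 (drive(t2,portB,portA)): drop {truck_at(t2,portA)}, keep {in(p3,t2), pkg_at(p4,portA), truck_at(t1,portA)}, require {truck_at(t2,portB)}
    → {in(p3,t2), pkg_at(p4,portA), truck_at(t1,portA), truck_at(t2,portB)}

== RESULT ==
["in(p3,t2)", "pkg_at(p4,portA)", "truck_at(t1,portA)", "truck_at(t2,portB)"]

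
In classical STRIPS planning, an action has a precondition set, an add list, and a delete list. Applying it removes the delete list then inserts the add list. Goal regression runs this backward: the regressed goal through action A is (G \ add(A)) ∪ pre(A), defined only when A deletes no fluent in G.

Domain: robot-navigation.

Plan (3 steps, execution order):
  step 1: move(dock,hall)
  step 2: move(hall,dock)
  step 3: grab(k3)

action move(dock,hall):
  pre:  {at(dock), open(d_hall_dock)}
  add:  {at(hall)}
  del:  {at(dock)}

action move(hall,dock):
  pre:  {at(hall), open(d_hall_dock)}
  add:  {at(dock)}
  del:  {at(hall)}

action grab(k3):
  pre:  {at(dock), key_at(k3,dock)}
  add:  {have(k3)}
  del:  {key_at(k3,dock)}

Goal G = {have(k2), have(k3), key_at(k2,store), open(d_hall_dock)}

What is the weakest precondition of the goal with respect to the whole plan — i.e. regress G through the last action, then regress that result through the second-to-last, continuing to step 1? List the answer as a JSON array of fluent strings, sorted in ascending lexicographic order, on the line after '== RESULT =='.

Work backward from the goal:
  through step 3 (grab(k3)): drop {have(k3)}, keep {have(k2), key_at(k2,store), open(d_hall_dock)}, require {at(dock), key_at(k3,dock)}
    → {at(dock), have(k2), key_at(k2,store), key_at(k3,dock), open(d_hall_dock)}
  through step 2 (move(hall,dock)): drop {at(dock)}, keep {have(k2), key_at(k2,store), key_at(k3,dock), open(d_hall_dock)}, require {at(hall), open(d_hall_dock)}
    → {at(hall), have(k2), key_at(k2,store), key_at(k3,dock), open(d_hall_dock)}
  through step 1 (move(dock,hall)): drop {at(hall)}, keep {have(k2), key_at(k2,store), key_at(k3,dock), open(d_hall_dock)}, require {at(dock), open(d_hall_dock)}
    → {at(dock), have(k2), key_at(k2,store), key_at(k3,dock), open(d_hall_dock)}

== RESULT ==
["at(dock)", "have(k2)", "key_at(k2,store)", "key_at(k3,dock)", "open(d_hall_dock)"]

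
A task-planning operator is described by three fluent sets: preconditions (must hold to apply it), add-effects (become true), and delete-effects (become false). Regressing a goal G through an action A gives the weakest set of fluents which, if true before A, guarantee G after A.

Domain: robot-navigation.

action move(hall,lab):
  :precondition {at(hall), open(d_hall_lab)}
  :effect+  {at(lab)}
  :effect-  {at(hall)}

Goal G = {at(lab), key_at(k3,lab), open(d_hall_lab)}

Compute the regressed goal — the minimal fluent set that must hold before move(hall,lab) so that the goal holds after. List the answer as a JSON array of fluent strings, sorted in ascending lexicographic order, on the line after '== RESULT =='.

Compute (G \ add) ∪ pre:
  G ∩ del = {}  (empty — regression defined)
  G \ add = {at(lab), key_at(k3,lab), open(d_hall_lab)} \ {at(lab)} = {key_at(k3,lab), open(d_hall_lab)}
  ∪ pre   = {key_at(k3,lab), open(d_hall_lab)} ∪ {at(hall), open(d_hall_lab)}
          = {at(hall), key_at(k3,lab), open(d_hall_lab)}

== RESULT ==
["at(hall)", "key_at(k3,lab)", "open(d_hall_lab)"]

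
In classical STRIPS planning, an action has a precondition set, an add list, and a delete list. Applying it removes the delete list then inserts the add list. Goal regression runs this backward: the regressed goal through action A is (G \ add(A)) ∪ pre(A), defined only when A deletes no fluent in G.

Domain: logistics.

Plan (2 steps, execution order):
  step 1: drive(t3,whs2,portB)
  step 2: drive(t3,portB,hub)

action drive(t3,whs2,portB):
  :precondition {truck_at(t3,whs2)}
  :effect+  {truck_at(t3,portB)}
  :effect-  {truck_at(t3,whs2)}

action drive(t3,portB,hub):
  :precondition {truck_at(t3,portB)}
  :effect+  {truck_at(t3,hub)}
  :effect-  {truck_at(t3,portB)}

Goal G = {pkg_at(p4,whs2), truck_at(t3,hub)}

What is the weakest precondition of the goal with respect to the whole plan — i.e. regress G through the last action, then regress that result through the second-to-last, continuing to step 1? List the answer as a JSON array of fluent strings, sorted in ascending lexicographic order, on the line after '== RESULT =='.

Work backward from the goal:
  through step 2 (drive(t3,portB,hub)): drop {truck_at(t3,hub)}, keep {pkg_at(p4,whs2)}, require {truck_at(t3,portB)}
    → {pkg_at(p4,whs2), truck_at(t3,portB)}
  through step 1 (drive(t3,whs2,portB)): drop {truck_at(t3,portB)}, keep {pkg_at(p4,whs2)}, require {truck_at(t3,whs2)}
    → {pkg_at(p4,whs2), truck_at(t3,whs2)}

== RESULT ==
["pkg_at(p4,whs2)", "truck_at(t3,whs2)"]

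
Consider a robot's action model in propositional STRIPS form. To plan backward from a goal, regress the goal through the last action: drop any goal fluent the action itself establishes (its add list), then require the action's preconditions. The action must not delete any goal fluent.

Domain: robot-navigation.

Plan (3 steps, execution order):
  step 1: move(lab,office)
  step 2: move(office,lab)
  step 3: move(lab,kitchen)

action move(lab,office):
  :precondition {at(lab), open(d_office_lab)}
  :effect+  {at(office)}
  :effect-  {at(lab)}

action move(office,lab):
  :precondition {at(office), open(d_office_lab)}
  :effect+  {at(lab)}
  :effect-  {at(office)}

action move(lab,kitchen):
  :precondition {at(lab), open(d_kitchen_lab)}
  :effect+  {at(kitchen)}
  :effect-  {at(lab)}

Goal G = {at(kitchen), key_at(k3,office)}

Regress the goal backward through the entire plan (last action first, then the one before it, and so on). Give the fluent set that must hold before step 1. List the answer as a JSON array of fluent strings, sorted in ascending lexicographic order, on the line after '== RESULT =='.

Work backward from the goal:
  through step 3 (move(lab,kitchen)): drop {at(kitchen)}, keep {key_at(k3,office)}, require {at(lab), open(d_kitchen_lab)}
    → {at(lab), key_at(k3,office), open(d_kitchen_lab)}
  through step 2 (move(office,lab)): drop {at(lab)}, keep {key_at(k3,office), open(d_kitchen_lab)}, require {at(office), open(d_office_lab)}
    → {at(office), key_at(k3,office), open(d_kitchen_lab), open(d_office_lab)}
  through step 1 (move(lab,office)): drop {at(office)}, keep {key_at(k3,office), open(d_kitchen_lab), open(d_office_lab)}, require {at(lab), open(d_office_lab)}
    → {at(lab), key_at(k3,office), open(d_kitchen_lab), open(d_office_lab)}

== RESULT ==
["at(lab)", "key_at(k3,office)", "open(d_kitchen_lab)", "open(d_office_lab)"]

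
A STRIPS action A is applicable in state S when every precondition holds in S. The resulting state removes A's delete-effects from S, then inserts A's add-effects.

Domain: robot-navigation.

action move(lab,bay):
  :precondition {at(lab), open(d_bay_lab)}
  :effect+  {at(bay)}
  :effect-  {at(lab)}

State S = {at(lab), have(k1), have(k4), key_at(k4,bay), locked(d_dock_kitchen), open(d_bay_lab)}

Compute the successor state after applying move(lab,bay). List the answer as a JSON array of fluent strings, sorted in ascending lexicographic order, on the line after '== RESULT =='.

Progress:
  pre ⊆ S: {at(lab), open(d_bay_lab)} ⊆ S  — applicable
  S \ del = {have(k1), have(k4), key_at(k4,bay), locked(d_dock_kitchen), open(d_bay_lab)}
  ∪ add   = {at(bay), have(k1), have(k4), key_at(k4,bay), locked(d_dock_kitchen), open(d_bay_lab)}

== RESULT ==
["at(bay)", "have(k1)", "have(k4)", "key_at(k4,bay)", "locked(d_dock_kitchen)", "open(d_bay_lab)"]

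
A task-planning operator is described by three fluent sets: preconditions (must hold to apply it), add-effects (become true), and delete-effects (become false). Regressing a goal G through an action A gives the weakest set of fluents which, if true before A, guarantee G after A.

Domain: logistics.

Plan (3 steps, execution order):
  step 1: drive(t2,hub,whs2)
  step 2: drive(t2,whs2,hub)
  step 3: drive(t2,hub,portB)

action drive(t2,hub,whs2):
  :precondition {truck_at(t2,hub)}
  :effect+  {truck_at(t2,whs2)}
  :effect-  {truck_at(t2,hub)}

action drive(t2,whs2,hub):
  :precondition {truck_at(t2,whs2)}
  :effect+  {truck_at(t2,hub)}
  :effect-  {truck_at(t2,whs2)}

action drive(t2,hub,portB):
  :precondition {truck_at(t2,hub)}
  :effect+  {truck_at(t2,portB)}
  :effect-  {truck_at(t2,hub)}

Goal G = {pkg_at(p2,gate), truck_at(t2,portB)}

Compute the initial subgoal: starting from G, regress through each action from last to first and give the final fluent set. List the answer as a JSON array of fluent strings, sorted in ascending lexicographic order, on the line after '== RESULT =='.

Work backward from the goal:
  through step 3 (drive(t2,hub,portB)): drop {truck_at(t2,portB)}, keep {pkg_at(p2,gate)}, require {truck_at(t2,hub)}
    → {pkg_at(p2,gate), truck_at(t2,hub)}
  through step 2 (drive(t2,whs2,hub)): drop {truck_at(t2,hub)}, keep {pkg_at(p2,gate)}, require {truck_at(t2,whs2)}
    → {pkg_at(p2,gate), truck_at(t2,whs2)}
  through step 1 (drive(t2,hub,whs2)): drop {truck_at(t2,whs2)}, keep {pkg_at(p2,gate)}, require {truck_at(t2,hub)}
    → {pkg_at(p2,gate), truck_at(t2,hub)}

== RESULT ==
["pkg_at(p2,gate)", "truck_at(t2,hub)"]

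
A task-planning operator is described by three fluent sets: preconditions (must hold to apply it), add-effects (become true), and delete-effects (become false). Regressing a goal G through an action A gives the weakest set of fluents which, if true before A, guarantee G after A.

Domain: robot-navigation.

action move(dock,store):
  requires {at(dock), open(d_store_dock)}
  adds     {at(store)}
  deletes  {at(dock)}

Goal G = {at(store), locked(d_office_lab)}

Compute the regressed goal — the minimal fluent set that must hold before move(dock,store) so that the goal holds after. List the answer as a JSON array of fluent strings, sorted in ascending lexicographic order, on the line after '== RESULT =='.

Regress:
  G ∩ del = {}  (empty — regression defined)
  G \ add = {at(store), locked(d_office_lab)} \ {at(store)} = {locked(d_office_lab)}
  ∪ pre   = {locked(d_office_lab)} ∪ {at(dock), open(d_store_dock)}
          = {at(dock), locked(d_office_lab), open(d_store_dock)}

== RESULT ==
["at(dock)", "locked(d_office_lab)", "open(d_store_dock)"]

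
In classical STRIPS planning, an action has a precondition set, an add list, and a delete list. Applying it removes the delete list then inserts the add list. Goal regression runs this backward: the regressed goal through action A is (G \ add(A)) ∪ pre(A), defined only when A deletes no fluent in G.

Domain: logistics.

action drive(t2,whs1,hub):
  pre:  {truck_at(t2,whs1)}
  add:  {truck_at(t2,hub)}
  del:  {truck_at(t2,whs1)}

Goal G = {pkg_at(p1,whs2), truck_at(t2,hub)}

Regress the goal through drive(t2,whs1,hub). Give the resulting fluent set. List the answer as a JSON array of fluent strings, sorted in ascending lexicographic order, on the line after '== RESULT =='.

Compute (G \ add) ∪ pre:
  G ∩ del = {}  (empty — regression defined)
  G \ add = {pkg_at(p1,whs2), truck_at(t2,hub)} \ {truck_at(t2,hub)} = {pkg_at(p1,whs2)}
  ∪ pre   = {pkg_at(p1,whs2)} ∪ {truck_at(t2,whs1)}
          = {pkg_at(p1,whs2), truck_at(t2,whs1)}

== RESULT ==
["pkg_at(p1,whs2)", "truck_at(t2,whs1)"]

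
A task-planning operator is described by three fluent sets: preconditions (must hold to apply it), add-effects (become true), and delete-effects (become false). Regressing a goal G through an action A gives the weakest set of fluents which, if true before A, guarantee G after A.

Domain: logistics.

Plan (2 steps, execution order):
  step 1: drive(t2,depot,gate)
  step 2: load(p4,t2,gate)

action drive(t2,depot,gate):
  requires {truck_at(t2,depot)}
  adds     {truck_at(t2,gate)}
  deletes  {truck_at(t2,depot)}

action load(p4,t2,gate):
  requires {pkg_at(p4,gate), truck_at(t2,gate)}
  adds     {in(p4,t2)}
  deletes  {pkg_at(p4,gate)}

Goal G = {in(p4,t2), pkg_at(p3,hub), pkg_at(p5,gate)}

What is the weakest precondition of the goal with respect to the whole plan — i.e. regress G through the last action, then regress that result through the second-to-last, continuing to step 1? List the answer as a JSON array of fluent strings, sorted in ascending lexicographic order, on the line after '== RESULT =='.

Regress step by step:
  through step 2 (load(p4,t2,gate)): drop {in(p4,t2)}, keep {pkg_at(p3,hub), pkg_at(p5,gate)}, require {pkg_at(p4,gate), truck_at(t2,gate)}
    → {pkg_at(p3,hub), pkg_at(p4,gate), pkg_at(p5,gate), truck_at(t2,gate)}
  through step 1 (drive(t2,depot,gate)): drop {truck_at(t2,gate)}, keep {pkg_at(p3,hub), pkg_at(p4,gate), pkg_at(p5,gate)}, require {truck_at(t2,depot)}
    → {pkg_at(p3,hub), pkg_at(p4,gate), pkg_at(p5,gate), truck_at(t2,depot)}

== RESULT ==
["pkg_at(p3,hub)", "pkg_at(p4,gate)", "pkg_at(p5,gate)", "truck_at(t2,depot)"]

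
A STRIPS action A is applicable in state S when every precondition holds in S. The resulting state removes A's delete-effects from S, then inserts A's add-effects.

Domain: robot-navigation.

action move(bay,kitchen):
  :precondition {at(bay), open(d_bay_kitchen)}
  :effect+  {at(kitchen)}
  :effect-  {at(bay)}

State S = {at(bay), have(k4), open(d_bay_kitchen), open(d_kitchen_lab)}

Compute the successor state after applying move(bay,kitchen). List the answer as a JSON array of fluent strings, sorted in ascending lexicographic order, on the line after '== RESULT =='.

Progress:
  pre ⊆ S: {at(bay), open(d_bay_kitchen)} ⊆ S  — applicable
  S \ del = {have(k4), open(d_bay_kitchen), open(d_kitchen_lab)}
  ∪ add   = {at(kitchen), have(k4), open(d_bay_kitchen), open(d_kitchen_lab)}

== RESULT ==
["at(kitchen)", "have(k4)", "open(d_bay_kitchen)", "open(d_kitchen_lab)"]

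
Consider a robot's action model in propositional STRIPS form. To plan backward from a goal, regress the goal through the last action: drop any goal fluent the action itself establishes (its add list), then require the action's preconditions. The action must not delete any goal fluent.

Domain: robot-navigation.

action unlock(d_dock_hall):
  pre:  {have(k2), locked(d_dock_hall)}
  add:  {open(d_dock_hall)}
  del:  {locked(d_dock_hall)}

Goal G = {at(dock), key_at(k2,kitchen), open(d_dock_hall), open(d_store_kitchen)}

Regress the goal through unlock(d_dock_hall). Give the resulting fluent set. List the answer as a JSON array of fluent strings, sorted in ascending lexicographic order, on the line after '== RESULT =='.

Regress:
  G ∩ del = {}  (empty — regression defined)
  G \ add = {at(dock), key_at(k2,kitchen), open(d_dock_hall), open(d_store_kitchen)} \ {open(d_dock_hall)} = {at(dock), key_at(k2,kitchen), open(d_store_kitchen)}
  ∪ pre   = {at(dock), key_at(k2,kitchen), open(d_store_kitchen)} ∪ {have(k2), locked(d_dock_hall)}
          = {at(dock), have(k2), key_at(k2,kitchen), locked(d_dock_hall), open(d_store_kitchen)}

== RESULT ==
["at(dock)", "have(k2)", "key_at(k2,kitchen)", "locked(d_dock_hall)", "open(d_store_kitchen)"]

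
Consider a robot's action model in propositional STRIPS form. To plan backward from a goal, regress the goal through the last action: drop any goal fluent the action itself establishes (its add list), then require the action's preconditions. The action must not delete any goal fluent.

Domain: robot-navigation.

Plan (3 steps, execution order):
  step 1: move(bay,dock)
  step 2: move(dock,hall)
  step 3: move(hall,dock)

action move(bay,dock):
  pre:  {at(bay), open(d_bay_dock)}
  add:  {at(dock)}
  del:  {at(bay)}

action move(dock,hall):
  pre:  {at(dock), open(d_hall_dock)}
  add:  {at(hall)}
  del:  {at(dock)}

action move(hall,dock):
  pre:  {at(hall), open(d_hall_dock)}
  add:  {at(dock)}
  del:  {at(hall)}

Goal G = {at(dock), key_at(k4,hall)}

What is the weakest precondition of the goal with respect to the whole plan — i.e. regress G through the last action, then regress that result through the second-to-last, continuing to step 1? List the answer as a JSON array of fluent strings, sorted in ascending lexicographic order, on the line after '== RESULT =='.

Regress step by step:
  through step 3 (move(hall,dock)): drop {at(dock)}, keep {key_at(k4,hall)}, require {at(hall), open(d_hall_dock)}
    → {at(hall), key_at(k4,hall), open(d_hall_dock)}
  through step 2 (move(dock,hall)): drop {at(hall)}, keep {key_at(k4,hall), open(d_hall_dock)}, require {at(dock), open(d_hall_dock)}
    → {at(dock), key_at(k4,hall), open(d_hall_dock)}
  through step 1 (move(bay,dock)): drop {at(dock)}, keep {key_at(k4,hall), open(d_hall_dock)}, require {at(bay), open(d_bay_dock)}
    → {at(bay), key_at(k4,hall), open(d_bay_dock), open(d_hall_dock)}

== RESULT ==
["at(bay)", "key_at(k4,hall)", "open(d_bay_dock)", "open(d_hall_dock)"]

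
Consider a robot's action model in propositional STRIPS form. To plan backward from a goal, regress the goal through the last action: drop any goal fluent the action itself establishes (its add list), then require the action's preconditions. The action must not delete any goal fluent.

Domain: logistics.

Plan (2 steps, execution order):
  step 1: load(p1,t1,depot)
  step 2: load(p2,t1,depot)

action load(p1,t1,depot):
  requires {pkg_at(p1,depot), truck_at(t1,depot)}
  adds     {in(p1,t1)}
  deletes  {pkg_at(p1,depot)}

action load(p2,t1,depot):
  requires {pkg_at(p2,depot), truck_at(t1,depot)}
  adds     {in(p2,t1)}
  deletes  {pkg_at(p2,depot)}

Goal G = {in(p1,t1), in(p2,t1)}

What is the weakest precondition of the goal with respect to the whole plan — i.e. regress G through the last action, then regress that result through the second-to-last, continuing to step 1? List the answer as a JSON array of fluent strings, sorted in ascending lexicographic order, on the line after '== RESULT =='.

Work backward from the goal:
  through step 2 (load(p2,t1,depot)): drop {in(p2,t1)}, keep {in(p1,t1)}, require {pkg_at(p2,depot), truck_at(t1,depot)}
    → {in(p1,t1), pkg_at(p2,depot), truck_at(t1,depot)}
  through step 1 (load(p1,t1,depot)): drop {in(p1,t1)}, keep {pkg_at(p2,depot), truck_at(t1,depot)}, require {pkg_at(p1,depot), truck_at(t1,depot)}
    → {pkg_at(p1,depot), pkg_at(p2,depot), truck_at(t1,depot)}

== RESULT ==
["pkg_at(p1,depot)", "pkg_at(p2,depot)", "truck_at(t1,depot)"]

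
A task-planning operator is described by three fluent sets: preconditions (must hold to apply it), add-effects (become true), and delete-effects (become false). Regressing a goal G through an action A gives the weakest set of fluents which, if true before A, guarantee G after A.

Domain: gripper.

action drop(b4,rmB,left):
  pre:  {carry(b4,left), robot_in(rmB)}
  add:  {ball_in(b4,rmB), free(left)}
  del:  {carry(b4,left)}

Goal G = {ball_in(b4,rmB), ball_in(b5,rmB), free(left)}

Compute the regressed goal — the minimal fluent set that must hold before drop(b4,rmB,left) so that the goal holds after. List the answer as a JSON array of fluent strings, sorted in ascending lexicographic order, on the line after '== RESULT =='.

Compute (G \ add) ∪ pre:
  G ∩ del = {}  (empty — regression defined)
  G \ add = {ball_in(b4,rmB), ball_in(b5,rmB), free(left)} \ {ball_in(b4,rmB), free(left)} = {ball_in(b5,rmB)}
  ∪ pre   = {ball_in(b5,rmB)} ∪ {carry(b4,left), robot_in(rmB)}
          = {ball_in(b5,rmB), carry(b4,left), robot_in(rmB)}

== RESULT ==
["ball_in(b5,rmB)", "carry(b4,left)", "robot_in(rmB)"]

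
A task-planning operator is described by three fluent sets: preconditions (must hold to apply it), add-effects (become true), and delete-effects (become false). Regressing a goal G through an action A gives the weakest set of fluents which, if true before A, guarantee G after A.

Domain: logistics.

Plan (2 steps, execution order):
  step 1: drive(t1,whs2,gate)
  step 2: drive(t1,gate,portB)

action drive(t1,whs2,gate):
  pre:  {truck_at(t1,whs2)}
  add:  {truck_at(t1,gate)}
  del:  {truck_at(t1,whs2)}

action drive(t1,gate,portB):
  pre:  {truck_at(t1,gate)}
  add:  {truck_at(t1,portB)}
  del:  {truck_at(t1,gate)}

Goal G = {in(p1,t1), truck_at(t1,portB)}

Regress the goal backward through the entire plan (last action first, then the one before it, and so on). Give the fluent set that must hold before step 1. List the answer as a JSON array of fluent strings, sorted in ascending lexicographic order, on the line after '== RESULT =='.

Work backward from the goal:
  through step 2 (drive(t1,gate,portB)): drop {truck_at(t1,portB)}, keep {in(p1,t1)}, require {truck_at(t1,gate)}
    → {in(p1,t1), truck_at(t1,gate)}
  through step 1 (drive(t1,whs2,gate)): drop {truck_at(t1,gate)}, keep {in(p1,t1)}, require {truck_at(t1,whs2)}
    → {in(p1,t1), truck_at(t1,whs2)}

== RESULT ==
["in(p1,t1)", "truck_at(t1,whs2)"]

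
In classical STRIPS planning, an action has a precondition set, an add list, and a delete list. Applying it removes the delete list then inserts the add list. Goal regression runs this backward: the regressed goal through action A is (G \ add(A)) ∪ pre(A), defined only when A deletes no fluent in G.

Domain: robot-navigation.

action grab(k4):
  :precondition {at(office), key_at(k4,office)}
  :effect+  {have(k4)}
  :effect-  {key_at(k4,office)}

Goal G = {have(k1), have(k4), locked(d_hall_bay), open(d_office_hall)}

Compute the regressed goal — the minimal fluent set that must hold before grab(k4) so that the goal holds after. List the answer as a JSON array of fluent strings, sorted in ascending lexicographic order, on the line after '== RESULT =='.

Compute (G \ add) ∪ pre:
  G ∩ del = {}  (empty — regression defined)
  G \ add = {have(k1), have(k4), locked(d_hall_bay), open(d_office_hall)} \ {have(k4)} = {have(k1), locked(d_hall_bay), open(d_office_hall)}
  ∪ pre   = {have(k1), locked(d_hall_bay), open(d_office_hall)} ∪ {at(office), key_at(k4,office)}
          = {at(office), have(k1), key_at(k4,office), locked(d_hall_bay), open(d_office_hall)}

== RESULT ==
["at(office)", "have(k1)", "key_at(k4,office)", "locked(d_hall_bay)", "open(d_office_hall)"]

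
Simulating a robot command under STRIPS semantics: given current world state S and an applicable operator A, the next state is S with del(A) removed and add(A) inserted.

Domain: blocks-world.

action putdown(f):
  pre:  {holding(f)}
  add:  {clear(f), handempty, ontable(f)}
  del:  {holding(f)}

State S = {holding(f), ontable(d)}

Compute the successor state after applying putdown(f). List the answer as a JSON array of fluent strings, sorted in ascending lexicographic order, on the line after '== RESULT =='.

Compute (S \ del) ∪ add:
  pre ⊆ S: {holding(f)} ⊆ S  — applicable
  S \ del = {ontable(d)}
  ∪ add   = {clear(f), handempty, ontable(d), ontable(f)}

== RESULT ==
["clear(f)", "handempty", "ontable(d)", "ontable(f)"]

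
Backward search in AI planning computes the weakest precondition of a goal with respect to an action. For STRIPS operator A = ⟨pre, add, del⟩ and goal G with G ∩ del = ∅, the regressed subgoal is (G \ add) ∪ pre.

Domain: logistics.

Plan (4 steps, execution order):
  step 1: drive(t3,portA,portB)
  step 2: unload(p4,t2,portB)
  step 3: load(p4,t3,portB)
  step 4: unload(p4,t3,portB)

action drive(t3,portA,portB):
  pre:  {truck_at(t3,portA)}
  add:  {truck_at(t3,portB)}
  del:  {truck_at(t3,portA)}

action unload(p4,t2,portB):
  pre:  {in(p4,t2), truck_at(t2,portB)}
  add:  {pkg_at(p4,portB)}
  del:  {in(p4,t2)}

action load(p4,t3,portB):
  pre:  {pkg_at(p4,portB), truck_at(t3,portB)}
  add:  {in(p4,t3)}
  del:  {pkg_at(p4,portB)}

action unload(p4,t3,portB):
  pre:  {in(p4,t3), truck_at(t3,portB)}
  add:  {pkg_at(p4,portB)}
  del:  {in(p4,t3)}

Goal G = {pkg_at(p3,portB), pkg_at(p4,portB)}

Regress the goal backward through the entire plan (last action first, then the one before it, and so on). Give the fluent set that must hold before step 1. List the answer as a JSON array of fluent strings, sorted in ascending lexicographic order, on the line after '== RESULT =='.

Work backward from the goal:
  through step 4 (unload(p4,t3,portB)): drop {pkg_at(p4,portB)}, keep {pkg_at(p3,portB)}, require {in(p4,t3), truck_at(t3,portB)}
    → {in(p4,t3), pkg_at(p3,portB), truck_at(t3,portB)}
  through step 3 (load(p4,t3,portB)): drop {in(p4,t3)}, keep {pkg_at(p3,portB), truck_at(t3,portB)}, require {pkg_at(p4,portB), truck_at(t3,portB)}
    → {pkg_at(p3,portB), pkg_at(p4,portB), truck_at(t3,portB)}
  through step 2 (unload(p4,t2,portB)): drop {pkg_at(p4,portB)}, keep {pkg_at(p3,portB), truck_at(t3,portB)}, require {in(p4,t2), truck_at(t2,portB)}
    → {in(p4,t2), pkg_at(p3,portB), truck_at(t2,portB), truck_at(t3,portB)}
  through step 1 (drive(t3,portA,portB)): drop {truck_at(t3,portB)}, keep {in(p4,t2), pkg_at(p3,portB), truck_at(t2,portB)}, require {truck_at(t3,portA)}
    → {in(p4,t2), pkg_at(p3,portB), truck_at(t2,portB), truck_at(t3,portA)}

== RESULT ==
["in(p4,t2)", "pkg_at(p3,portB)", "truck_at(t2,portB)", "truck_at(t3,portA)"]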